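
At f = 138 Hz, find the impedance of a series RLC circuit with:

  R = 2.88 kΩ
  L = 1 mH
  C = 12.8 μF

Step 1 — Angular frequency: ω = 2π·f = 2π·138 = 867.1 rad/s.
Step 2 — Component impedances:
  R: Z = R = 2880 Ω
  L: Z = jωL = j·867.1·0.001 = 0 + j0.8671 Ω
  C: Z = 1/(jωC) = -j/(ω·C) = 0 - j90.1 Ω
Step 3 — Series combination: Z_total = R + L + C = 2880 - j89.23 Ω = 2881∠-1.8° Ω.

Z = 2880 - j89.23 Ω = 2881∠-1.8° Ω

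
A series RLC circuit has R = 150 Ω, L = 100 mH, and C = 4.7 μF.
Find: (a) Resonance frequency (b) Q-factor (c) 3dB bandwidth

Step 1 — Resonance: ω₀ = 1/√(LC) = 1/√(0.1·4.7e-06) = 1459 rad/s.
Step 2 — f₀ = ω₀/(2π) = 232.2 Hz.
Step 3 — Series Q: Q = ω₀L/R = 1459·0.1/150 = 0.9724.
Step 4 — Bandwidth: Δω = ω₀/Q = 1500 rad/s; BW = Δω/(2π) = 238.7 Hz.

(a) f₀ = 232.2 Hz  (b) Q = 0.9724  (c) BW = 238.7 Hz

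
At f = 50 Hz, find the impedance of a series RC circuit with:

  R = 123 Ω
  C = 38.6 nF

Step 1 — Angular frequency: ω = 2π·f = 2π·50 = 314.2 rad/s.
Step 2 — Component impedances:
  R: Z = R = 123 Ω
  C: Z = 1/(jωC) = -j/(ω·C) = 0 - j8.246e+04 Ω
Step 3 — Series combination: Z_total = R + C = 123 - j8.246e+04 Ω = 8.246e+04∠-89.9° Ω.

Z = 123 - j8.246e+04 Ω = 8.246e+04∠-89.9° Ω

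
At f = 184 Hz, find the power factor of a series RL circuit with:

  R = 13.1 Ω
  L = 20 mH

Step 1 — Angular frequency: ω = 2π·f = 2π·184 = 1156 rad/s.
Step 2 — Component impedances:
  R: Z = R = 13.1 Ω
  L: Z = jωL = j·1156·0.02 = 0 + j23.12 Ω
Step 3 — Series combination: Z_total = R + L = 13.1 + j23.12 Ω = 26.58∠60.5° Ω.
Step 4 — Power factor: PF = cos(φ) = Re(Z)/|Z| = 13.1/26.58 = 0.4929.
Step 5 — Type: Im(Z) = 23.12 ⇒ lagging (phase φ = 60.5°).

PF = 0.4929 (lagging, φ = 60.5°)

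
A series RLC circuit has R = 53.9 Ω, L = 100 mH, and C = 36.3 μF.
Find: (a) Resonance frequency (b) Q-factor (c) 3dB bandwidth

Step 1 — Resonance condition Im(Z)=0 gives ω₀ = 1/√(LC).
Step 2 — ω₀ = 1/√(0.1·3.63e-05) = 524.9 rad/s.
Step 3 — f₀ = ω₀/(2π) = 83.53 Hz.
Step 4 — Series Q: Q = ω₀L/R = 524.9·0.1/53.9 = 0.9738.
Step 5 — 3dB bandwidth: Δω = ω₀/Q = 539 rad/s; BW = Δω/(2π) = 85.78 Hz.

(a) f₀ = 83.53 Hz  (b) Q = 0.9738  (c) BW = 85.78 Hz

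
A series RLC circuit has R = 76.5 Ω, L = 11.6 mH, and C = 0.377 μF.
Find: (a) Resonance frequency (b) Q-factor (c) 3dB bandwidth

Step 1 — Resonance: ω₀ = 1/√(LC) = 1/√(0.0116·3.77e-07) = 1.512e+04 rad/s.
Step 2 — f₀ = ω₀/(2π) = 2407 Hz.
Step 3 — Series Q: Q = ω₀L/R = 1.512e+04·0.0116/76.5 = 2.293.
Step 4 — Bandwidth: Δω = ω₀/Q = 6595 rad/s; BW = Δω/(2π) = 1050 Hz.

(a) f₀ = 2407 Hz  (b) Q = 2.293  (c) BW = 1050 Hz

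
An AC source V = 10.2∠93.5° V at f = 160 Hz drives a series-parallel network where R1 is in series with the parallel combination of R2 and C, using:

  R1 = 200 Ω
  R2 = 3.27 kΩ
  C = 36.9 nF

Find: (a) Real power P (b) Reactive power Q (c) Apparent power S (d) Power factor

Step 1 — Angular frequency: ω = 2π·f = 2π·160 = 1005 rad/s.
Step 2 — Component impedances:
  R1: Z = R = 200 Ω
  R2: Z = R = 3270 Ω
  C: Z = 1/(jωC) = -j/(ω·C) = 0 - j2.696e+04 Ω
Step 3 — Parallel branch: R2 || C = 1/(1/R2 + 1/C) = 3223 - j390.9 Ω.
Step 4 — Series with R1: Z_total = R1 + (R2 || C) = 3423 - j390.9 Ω = 3445∠-6.5° Ω.
Step 5 — Source phasor: V = 10.2∠93.5° V = -0.6227 + j10.18 V.
Step 6 — Current: I = V / Z = -0.000515 + j0.002916 A = 0.002961∠100.0° A.
Step 7 — Complex power: S = V·I* = 0.03001 - j0.003427 VA.
Step 8 — Real power: P = Re(S) = 0.03001 W.
Step 9 — Reactive power: Q = Im(S) = -0.003427 VAR.
Step 10 — Apparent power: |S| = 0.0302 VA.
Step 11 — Power factor: PF = P/|S| = 0.9935 (leading).

(a) P = 0.03001 W  (b) Q = -0.003427 VAR  (c) S = 0.0302 VA  (d) PF = 0.9935 (leading)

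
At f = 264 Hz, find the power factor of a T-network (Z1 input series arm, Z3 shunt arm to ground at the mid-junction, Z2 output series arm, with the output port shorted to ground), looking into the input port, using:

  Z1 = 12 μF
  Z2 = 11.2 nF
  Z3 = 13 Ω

Step 1 — Angular frequency: ω = 2π·f = 2π·264 = 1659 rad/s.
Step 2 — Component impedances:
  Z1: Z = 1/(jωC) = -j/(ω·C) = 0 - j50.24 Ω
  Z2: Z = 1/(jωC) = -j/(ω·C) = 0 - j5.383e+04 Ω
  Z3: Z = R = 13 Ω
Step 3 — With the output port shorted to ground, the output series arm Z2 runs from the junction to ground; the shunt arm Z3 also runs from the junction to ground. They appear in parallel: Z3 || Z2 = 13 - j0.00314 Ω.
Step 4 — Series with input arm Z1: Z_in = Z1 + (Z3 || Z2) = 13 - j50.24 Ω = 51.9∠-75.5° Ω.
Step 5 — Power factor: PF = cos(φ) = Re(Z)/|Z| = 13/51.9 = 0.2505.
Step 6 — Type: Im(Z) = -50.24 ⇒ leading (phase φ = -75.5°).

PF = 0.2505 (leading, φ = -75.5°)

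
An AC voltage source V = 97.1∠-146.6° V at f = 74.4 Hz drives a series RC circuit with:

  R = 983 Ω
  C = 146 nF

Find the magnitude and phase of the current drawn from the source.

Step 1 — Angular frequency: ω = 2π·f = 2π·74.4 = 467.5 rad/s.
Step 2 — Component impedances:
  R: Z = R = 983 Ω
  C: Z = 1/(jωC) = -j/(ω·C) = 0 - j1.465e+04 Ω
Step 3 — Series combination: Z_total = R + C = 983 - j1.465e+04 Ω = 1.468e+04∠-86.2° Ω.
Step 4 — Source phasor: V = 97.1∠-146.6° V = -81.06 - j53.45 V.
Step 5 — Ohm's law: I = V / Z_total = (-81.06 - j53.45) / (983 - j1.465e+04) = 0.003262 - j0.005752 A.
Step 6 — Convert to polar: |I| = 0.006612 A, ∠I = -60.4°.

I = 0.006612∠-60.4° A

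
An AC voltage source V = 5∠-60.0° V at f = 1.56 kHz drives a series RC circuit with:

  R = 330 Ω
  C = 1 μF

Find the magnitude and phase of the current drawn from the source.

Step 1 — Angular frequency: ω = 2π·f = 2π·1560 = 9802 rad/s.
Step 2 — Component impedances:
  R: Z = R = 330 Ω
  C: Z = 1/(jωC) = -j/(ω·C) = 0 - j102 Ω
Step 3 — Series combination: Z_total = R + C = 330 - j102 Ω = 345.4∠-17.2° Ω.
Step 4 — Source phasor: V = 5∠-60.0° V = 2.5 - j4.33 V.
Step 5 — Ohm's law: I = V / Z_total = (2.5 - j4.33) / (330 - j102) = 0.01062 - j0.009839 A.
Step 6 — Convert to polar: |I| = 0.01448 A, ∠I = -42.8°.

I = 0.01448∠-42.8° A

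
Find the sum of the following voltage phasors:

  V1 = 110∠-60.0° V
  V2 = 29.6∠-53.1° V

Step 1 — Convert each phasor to rectangular form:
  V1 = 110·(cos(-60.0°) + j·sin(-60.0°)) = 55 - j95.26 V
  V2 = 29.6·(cos(-53.1°) + j·sin(-53.1°)) = 17.77 - j23.67 V
Step 2 — Sum components: V_total = 72.77 - j118.9 V.
Step 3 — Convert to polar: |V_total| = 139.4 V, ∠V_total = -58.5°.

V_total = 139.4∠-58.5° V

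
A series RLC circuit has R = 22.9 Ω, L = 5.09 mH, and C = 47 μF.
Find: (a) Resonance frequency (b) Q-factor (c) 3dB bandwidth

Step 1 — Resonance condition Im(Z)=0 gives ω₀ = 1/√(LC).
Step 2 — ω₀ = 1/√(0.00509·4.7e-05) = 2045 rad/s.
Step 3 — f₀ = ω₀/(2π) = 325.4 Hz.
Step 4 — Series Q: Q = ω₀L/R = 2045·0.00509/22.9 = 0.4544.
Step 5 — 3dB bandwidth: Δω = ω₀/Q = 4499 rad/s; BW = Δω/(2π) = 716 Hz.

(a) f₀ = 325.4 Hz  (b) Q = 0.4544  (c) BW = 716 Hz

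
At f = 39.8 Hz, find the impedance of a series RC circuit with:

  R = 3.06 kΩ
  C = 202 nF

Step 1 — Angular frequency: ω = 2π·f = 2π·39.8 = 250.1 rad/s.
Step 2 — Component impedances:
  R: Z = R = 3060 Ω
  C: Z = 1/(jωC) = -j/(ω·C) = 0 - j1.98e+04 Ω
Step 3 — Series combination: Z_total = R + C = 3060 - j1.98e+04 Ω = 2.003e+04∠-81.2° Ω.

Z = 3060 - j1.98e+04 Ω = 2.003e+04∠-81.2° Ω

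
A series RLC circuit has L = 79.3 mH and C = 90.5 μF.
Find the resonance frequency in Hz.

Step 1 — Resonance condition Im(Z)=0 gives ω₀ = 1/√(LC).
Step 2 — ω₀ = 1/√(0.0793·9.05e-05) = 373.3 rad/s.
Step 3 — f₀ = ω₀/(2π) = 59.41 Hz.

f₀ = 59.41 Hz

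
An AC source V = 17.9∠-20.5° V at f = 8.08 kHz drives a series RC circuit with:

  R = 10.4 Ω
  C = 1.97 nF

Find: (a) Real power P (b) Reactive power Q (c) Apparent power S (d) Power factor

Step 1 — Angular frequency: ω = 2π·f = 2π·8080 = 5.077e+04 rad/s.
Step 2 — Component impedances:
  R: Z = R = 10.4 Ω
  C: Z = 1/(jωC) = -j/(ω·C) = 0 - j9999 Ω
Step 3 — Series combination: Z_total = R + C = 10.4 - j9999 Ω = 9999∠-89.9° Ω.
Step 4 — Source phasor: V = 17.9∠-20.5° V = 16.77 - j6.269 V.
Step 5 — Current: I = V / Z = 0.0006287 + j0.001676 A = 0.00179∠69.4° A.
Step 6 — Complex power: S = V·I* = 3.333e-05 - j0.03205 VA.
Step 7 — Real power: P = Re(S) = 3.333e-05 W.
Step 8 — Reactive power: Q = Im(S) = -0.03205 VAR.
Step 9 — Apparent power: |S| = 0.03205 VA.
Step 10 — Power factor: PF = P/|S| = 0.00104 (leading).

(a) P = 3.333e-05 W  (b) Q = -0.03205 VAR  (c) S = 0.03205 VA  (d) PF = 0.00104 (leading)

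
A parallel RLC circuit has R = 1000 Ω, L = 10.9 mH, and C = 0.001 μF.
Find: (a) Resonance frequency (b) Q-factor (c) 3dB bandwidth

Step 1 — Resonance: ω₀ = 1/√(LC) = 1/√(0.0109·1e-09) = 3.029e+05 rad/s.
Step 2 — f₀ = ω₀/(2π) = 4.821e+04 Hz.
Step 3 — Parallel Q: Q = R/(ω₀L) = 1000/(3.029e+05·0.0109) = 0.3029.
Step 4 — Bandwidth: Δω = ω₀/Q = 1e+06 rad/s; BW = Δω/(2π) = 1.592e+05 Hz.

(a) f₀ = 4.821e+04 Hz  (b) Q = 0.3029  (c) BW = 1.592e+05 Hz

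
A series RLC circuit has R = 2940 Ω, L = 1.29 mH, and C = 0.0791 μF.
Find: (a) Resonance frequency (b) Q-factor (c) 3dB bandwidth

Step 1 — Resonance condition Im(Z)=0 gives ω₀ = 1/√(LC).
Step 2 — ω₀ = 1/√(0.00129·7.91e-08) = 9.9e+04 rad/s.
Step 3 — f₀ = ω₀/(2π) = 1.576e+04 Hz.
Step 4 — Series Q: Q = ω₀L/R = 9.9e+04·0.00129/2940 = 0.04344.
Step 5 — 3dB bandwidth: Δω = ω₀/Q = 2.279e+06 rad/s; BW = Δω/(2π) = 3.627e+05 Hz.

(a) f₀ = 1.576e+04 Hz  (b) Q = 0.04344  (c) BW = 3.627e+05 Hz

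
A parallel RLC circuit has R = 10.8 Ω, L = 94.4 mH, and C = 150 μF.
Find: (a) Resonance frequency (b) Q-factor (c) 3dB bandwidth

Step 1 — Resonance: ω₀ = 1/√(LC) = 1/√(0.0944·0.00015) = 265.7 rad/s.
Step 2 — f₀ = ω₀/(2π) = 42.29 Hz.
Step 3 — Parallel Q: Q = R/(ω₀L) = 10.8/(265.7·0.0944) = 0.4305.
Step 4 — Bandwidth: Δω = ω₀/Q = 617.3 rad/s; BW = Δω/(2π) = 98.24 Hz.

(a) f₀ = 42.29 Hz  (b) Q = 0.4305  (c) BW = 98.24 Hz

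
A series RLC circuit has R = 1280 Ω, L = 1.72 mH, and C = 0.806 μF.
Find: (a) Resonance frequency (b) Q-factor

Step 1 — Resonance condition Im(Z)=0 gives ω₀ = 1/√(LC).
Step 2 — ω₀ = 1/√(0.00172·8.06e-07) = 2.686e+04 rad/s.
Step 3 — f₀ = ω₀/(2π) = 4275 Hz.
Step 4 — Series Q: Q = ω₀L/R = 2.686e+04·0.00172/1280 = 0.03609.

(a) f₀ = 4275 Hz  (b) Q = 0.03609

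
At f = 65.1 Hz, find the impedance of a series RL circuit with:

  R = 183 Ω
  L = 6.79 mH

Step 1 — Angular frequency: ω = 2π·f = 2π·65.1 = 409 rad/s.
Step 2 — Component impedances:
  R: Z = R = 183 Ω
  L: Z = jωL = j·409·0.00679 = 0 + j2.777 Ω
Step 3 — Series combination: Z_total = R + L = 183 + j2.777 Ω = 183∠0.9° Ω.

Z = 183 + j2.777 Ω = 183∠0.9° Ω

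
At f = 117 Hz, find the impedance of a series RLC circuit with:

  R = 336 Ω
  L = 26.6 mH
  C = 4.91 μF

Step 1 — Angular frequency: ω = 2π·f = 2π·117 = 735.1 rad/s.
Step 2 — Component impedances:
  R: Z = R = 336 Ω
  L: Z = jωL = j·735.1·0.0266 = 0 + j19.55 Ω
  C: Z = 1/(jωC) = -j/(ω·C) = 0 - j277 Ω
Step 3 — Series combination: Z_total = R + L + C = 336 - j257.5 Ω = 423.3∠-37.5° Ω.

Z = 336 - j257.5 Ω = 423.3∠-37.5° Ω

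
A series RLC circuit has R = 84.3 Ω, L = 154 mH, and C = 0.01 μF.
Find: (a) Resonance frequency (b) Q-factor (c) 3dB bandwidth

Step 1 — Resonance condition Im(Z)=0 gives ω₀ = 1/√(LC).
Step 2 — ω₀ = 1/√(0.154·1e-08) = 2.548e+04 rad/s.
Step 3 — f₀ = ω₀/(2π) = 4056 Hz.
Step 4 — Series Q: Q = ω₀L/R = 2.548e+04·0.154/84.3 = 46.55.
Step 5 — 3dB bandwidth: Δω = ω₀/Q = 547.4 rad/s; BW = Δω/(2π) = 87.12 Hz.

(a) f₀ = 4056 Hz  (b) Q = 46.55  (c) BW = 87.12 Hz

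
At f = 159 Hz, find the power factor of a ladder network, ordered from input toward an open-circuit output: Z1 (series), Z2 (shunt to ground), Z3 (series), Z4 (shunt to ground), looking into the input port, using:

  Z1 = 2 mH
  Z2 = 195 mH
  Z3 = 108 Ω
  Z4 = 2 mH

Step 1 — Angular frequency: ω = 2π·f = 2π·159 = 999 rad/s.
Step 2 — Component impedances:
  Z1: Z = jωL = j·999·0.002 = 0 + j1.998 Ω
  Z2: Z = jωL = j·999·0.195 = 0 + j194.8 Ω
  Z3: Z = R = 108 Ω
  Z4: Z = jωL = j·999·0.002 = 0 + j1.998 Ω
Step 3 — Ladder network (open output): work backward from the far end, alternating series and parallel combinations. Z_in = 81.33 + j48.6 Ω = 94.75∠30.9° Ω.
Step 4 — Power factor: PF = cos(φ) = Re(Z)/|Z| = 81.33/94.75 = 0.8584.
Step 5 — Type: Im(Z) = 48.6 ⇒ lagging (phase φ = 30.9°).

PF = 0.8584 (lagging, φ = 30.9°)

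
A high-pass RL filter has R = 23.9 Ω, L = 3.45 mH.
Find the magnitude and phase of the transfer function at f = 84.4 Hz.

Step 1 — Angular frequency: ω = 2π·84.4 = 530.3 rad/s.
Step 2 — Transfer function: H(jω) = jωL/(R + jωL).
Step 3 — Numerator jωL = j·1.83; denominator R + jωL = 23.9 + j1.83.
Step 4 — H = 0.005826 + j0.0761.
Step 5 — Magnitude: |H| = 0.07633 (-22.3 dB); phase: φ = 85.6°.

|H| = 0.07633 (-22.3 dB), φ = 85.6°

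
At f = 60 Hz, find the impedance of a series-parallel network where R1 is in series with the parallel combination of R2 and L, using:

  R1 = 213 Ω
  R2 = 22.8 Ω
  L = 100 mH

Step 1 — Angular frequency: ω = 2π·f = 2π·60 = 377 rad/s.
Step 2 — Component impedances:
  R1: Z = R = 213 Ω
  R2: Z = R = 22.8 Ω
  L: Z = jωL = j·377·0.1 = 0 + j37.7 Ω
Step 3 — Parallel branch: R2 || L = 1/(1/R2 + 1/L) = 16.69 + j10.1 Ω.
Step 4 — Series with R1: Z_total = R1 + (R2 || L) = 229.7 + j10.1 Ω = 229.9∠2.5° Ω.

Z = 229.7 + j10.1 Ω = 229.9∠2.5° Ω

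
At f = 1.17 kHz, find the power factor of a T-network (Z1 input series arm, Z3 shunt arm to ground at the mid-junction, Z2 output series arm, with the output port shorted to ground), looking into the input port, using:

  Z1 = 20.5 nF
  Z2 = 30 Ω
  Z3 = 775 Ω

Step 1 — Angular frequency: ω = 2π·f = 2π·1170 = 7351 rad/s.
Step 2 — Component impedances:
  Z1: Z = 1/(jωC) = -j/(ω·C) = 0 - j6636 Ω
  Z2: Z = R = 30 Ω
  Z3: Z = R = 775 Ω
Step 3 — With the output port shorted to ground, the output series arm Z2 runs from the junction to ground; the shunt arm Z3 also runs from the junction to ground. They appear in parallel: Z3 || Z2 = 28.88 Ω.
Step 4 — Series with input arm Z1: Z_in = Z1 + (Z3 || Z2) = 28.88 - j6636 Ω = 6636∠-89.8° Ω.
Step 5 — Power factor: PF = cos(φ) = Re(Z)/|Z| = 28.882/6635.7 = 0.004353.
Step 6 — Type: Im(Z) = -6636 ⇒ leading (phase φ = -89.8°).

PF = 0.004353 (leading, φ = -89.8°)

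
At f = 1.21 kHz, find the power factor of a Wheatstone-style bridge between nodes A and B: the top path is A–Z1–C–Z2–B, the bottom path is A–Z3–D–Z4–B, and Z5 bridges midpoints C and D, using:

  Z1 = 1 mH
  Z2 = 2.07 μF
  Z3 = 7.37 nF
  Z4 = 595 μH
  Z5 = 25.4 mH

Step 1 — Angular frequency: ω = 2π·f = 2π·1210 = 7603 rad/s.
Step 2 — Component impedances:
  Z1: Z = jωL = j·7603·0.001 = 0 + j7.603 Ω
  Z2: Z = 1/(jωC) = -j/(ω·C) = 0 - j63.54 Ω
  Z3: Z = 1/(jωC) = -j/(ω·C) = 0 - j1.785e+04 Ω
  Z4: Z = jωL = j·7603·0.000595 = 0 + j4.524 Ω
  Z5: Z = jωL = j·7603·0.0254 = 0 + j193.1 Ω
Step 3 — Bridge requires nodal analysis (the Z5 bridge couples midpoints C and D, so the two paths cannot be reduced to a simple series/parallel combination). Setting node B to ground and injecting 1 A at node A, the 3-node admittance system at A, C, D solves to V_A = Z_AB = 0 - j85.66 Ω = 85.66∠-90.0° Ω.
Step 4 — Power factor: PF = cos(φ) = Re(Z)/|Z| = 0/85.66 = 0.
Step 5 — Type: Im(Z) = -85.66 ⇒ leading (phase φ = -90.0°).

PF = 0 (leading, φ = -90.0°)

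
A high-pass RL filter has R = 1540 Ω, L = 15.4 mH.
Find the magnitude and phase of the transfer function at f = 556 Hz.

Step 1 — Angular frequency: ω = 2π·556 = 3493 rad/s.
Step 2 — Transfer function: H(jω) = jωL/(R + jωL).
Step 3 — Numerator jωL = j·53.8; denominator R + jωL = 1540 + j53.8.
Step 4 — H = 0.001219 + j0.03489.
Step 5 — Magnitude: |H| = 0.03491 (-29.1 dB); phase: φ = 88.0°.

|H| = 0.03491 (-29.1 dB), φ = 88.0°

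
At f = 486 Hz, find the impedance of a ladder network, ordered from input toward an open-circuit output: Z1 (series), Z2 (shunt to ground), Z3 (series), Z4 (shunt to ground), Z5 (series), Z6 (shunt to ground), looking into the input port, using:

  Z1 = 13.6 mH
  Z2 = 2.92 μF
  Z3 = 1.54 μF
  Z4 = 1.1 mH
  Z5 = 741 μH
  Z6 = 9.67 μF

Step 1 — Angular frequency: ω = 2π·f = 2π·486 = 3054 rad/s.
Step 2 — Component impedances:
  Z1: Z = jωL = j·3054·0.0136 = 0 + j41.53 Ω
  Z2: Z = 1/(jωC) = -j/(ω·C) = 0 - j112.2 Ω
  Z3: Z = 1/(jωC) = -j/(ω·C) = 0 - j212.6 Ω
  Z4: Z = jωL = j·3054·0.0011 = 0 + j3.359 Ω
  Z5: Z = jωL = j·3054·0.000741 = 0 + j2.263 Ω
  Z6: Z = 1/(jωC) = -j/(ω·C) = 0 - j33.87 Ω
Step 3 — Ladder network (open output): work backward from the far end, alternating series and parallel combinations. Z_in = 0 - j31.44 Ω = 31.44∠-90.0° Ω.

Z = 0 - j31.44 Ω = 31.44∠-90.0° Ω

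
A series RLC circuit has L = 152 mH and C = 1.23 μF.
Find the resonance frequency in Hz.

Step 1 — Resonance condition Im(Z)=0 gives ω₀ = 1/√(LC).
Step 2 — ω₀ = 1/√(0.152·1.23e-06) = 2313 rad/s.
Step 3 — f₀ = ω₀/(2π) = 368.1 Hz.

f₀ = 368.1 Hz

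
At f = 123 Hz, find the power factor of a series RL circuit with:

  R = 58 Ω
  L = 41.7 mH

Step 1 — Angular frequency: ω = 2π·f = 2π·123 = 772.8 rad/s.
Step 2 — Component impedances:
  R: Z = R = 58 Ω
  L: Z = jωL = j·772.8·0.0417 = 0 + j32.23 Ω
Step 3 — Series combination: Z_total = R + L = 58 + j32.23 Ω = 66.35∠29.1° Ω.
Step 4 — Power factor: PF = cos(φ) = Re(Z)/|Z| = 58/66.352 = 0.8741.
Step 5 — Type: Im(Z) = 32.23 ⇒ lagging (phase φ = 29.1°).

PF = 0.8741 (lagging, φ = 29.1°)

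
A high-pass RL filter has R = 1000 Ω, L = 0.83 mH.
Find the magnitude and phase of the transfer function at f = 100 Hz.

Step 1 — Angular frequency: ω = 2π·100 = 628.3 rad/s.
Step 2 — Transfer function: H(jω) = jωL/(R + jωL).
Step 3 — Numerator jωL = j·0.5215; denominator R + jωL = 1000 + j0.5215.
Step 4 — H = 2.72e-07 + j0.0005215.
Step 5 — Magnitude: |H| = 0.0005215 (-65.7 dB); phase: φ = 90.0°.

|H| = 0.0005215 (-65.7 dB), φ = 90.0°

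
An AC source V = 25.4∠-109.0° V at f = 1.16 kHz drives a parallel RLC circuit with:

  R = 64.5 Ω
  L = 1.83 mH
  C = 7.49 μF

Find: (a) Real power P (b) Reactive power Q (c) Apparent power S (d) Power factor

Step 1 — Angular frequency: ω = 2π·f = 2π·1160 = 7288 rad/s.
Step 2 — Component impedances:
  R: Z = R = 64.5 Ω
  L: Z = jωL = j·7288·0.00183 = 0 + j13.34 Ω
  C: Z = 1/(jωC) = -j/(ω·C) = 0 - j18.32 Ω
Step 3 — Parallel combination: 1/Z_total = 1/R + 1/L + 1/C; Z_total = 23.64 + j31.08 Ω = 39.05∠52.7° Ω.
Step 4 — Source phasor: V = 25.4∠-109.0° V = -8.269 - j24.02 V.
Step 5 — Current: I = V / Z = -0.6177 - j0.2038 A = 0.6505∠-161.7° A.
Step 6 — Complex power: S = V·I* = 10 + j13.15 VA.
Step 7 — Real power: P = Re(S) = 10 W.
Step 8 — Reactive power: Q = Im(S) = 13.15 VAR.
Step 9 — Apparent power: |S| = 16.52 VA.
Step 10 — Power factor: PF = P/|S| = 0.6054 (lagging).

(a) P = 10 W  (b) Q = 13.15 VAR  (c) S = 16.52 VA  (d) PF = 0.6054 (lagging)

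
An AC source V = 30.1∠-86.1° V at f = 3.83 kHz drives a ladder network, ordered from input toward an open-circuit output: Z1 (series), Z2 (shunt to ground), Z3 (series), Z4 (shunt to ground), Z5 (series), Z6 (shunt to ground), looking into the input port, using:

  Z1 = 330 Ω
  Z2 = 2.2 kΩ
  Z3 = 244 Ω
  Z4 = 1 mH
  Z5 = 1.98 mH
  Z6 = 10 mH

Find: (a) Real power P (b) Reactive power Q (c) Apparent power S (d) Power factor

Step 1 — Angular frequency: ω = 2π·f = 2π·3830 = 2.406e+04 rad/s.
Step 2 — Component impedances:
  Z1: Z = R = 330 Ω
  Z2: Z = R = 2200 Ω
  Z3: Z = R = 244 Ω
  Z4: Z = jωL = j·2.406e+04·0.001 = 0 + j24.06 Ω
  Z5: Z = jωL = j·2.406e+04·0.00198 = 0 + j47.65 Ω
  Z6: Z = jωL = j·2.406e+04·0.01 = 0 + j240.6 Ω
Step 3 — Ladder network (open output): work backward from the far end, alternating series and parallel combinations. Z_in = 549.8 + j18 Ω = 550.1∠1.9° Ω.
Step 4 — Source phasor: V = 30.1∠-86.1° V = 2.047 - j30.03 V.
Step 5 — Current: I = V / Z = 0.001934 - j0.05468 A = 0.05472∠-88.0° A.
Step 6 — Complex power: S = V·I* = 1.646 + j0.05388 VA.
Step 7 — Real power: P = Re(S) = 1.646 W.
Step 8 — Reactive power: Q = Im(S) = 0.05388 VAR.
Step 9 — Apparent power: |S| = 1.647 VA.
Step 10 — Power factor: PF = P/|S| = 0.9995 (lagging).

(a) P = 1.646 W  (b) Q = 0.05388 VAR  (c) S = 1.647 VA  (d) PF = 0.9995 (lagging)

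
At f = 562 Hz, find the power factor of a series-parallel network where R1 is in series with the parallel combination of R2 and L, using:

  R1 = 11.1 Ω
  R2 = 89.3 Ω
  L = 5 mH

Step 1 — Angular frequency: ω = 2π·f = 2π·562 = 3531 rad/s.
Step 2 — Component impedances:
  R1: Z = R = 11.1 Ω
  R2: Z = R = 89.3 Ω
  L: Z = jωL = j·3531·0.005 = 0 + j17.66 Ω
Step 3 — Parallel branch: R2 || L = 1/(1/R2 + 1/L) = 3.359 + j16.99 Ω.
Step 4 — Series with R1: Z_total = R1 + (R2 || L) = 14.46 + j16.99 Ω = 22.31∠49.6° Ω.
Step 5 — Power factor: PF = cos(φ) = Re(Z)/|Z| = 14.46/22.31 = 0.6481.
Step 6 — Type: Im(Z) = 16.99 ⇒ lagging (phase φ = 49.6°).

PF = 0.6481 (lagging, φ = 49.6°)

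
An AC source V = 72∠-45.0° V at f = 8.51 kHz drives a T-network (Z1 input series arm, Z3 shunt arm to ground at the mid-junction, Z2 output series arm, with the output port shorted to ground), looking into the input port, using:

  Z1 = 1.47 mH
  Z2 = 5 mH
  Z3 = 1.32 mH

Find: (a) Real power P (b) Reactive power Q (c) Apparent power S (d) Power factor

Step 1 — Angular frequency: ω = 2π·f = 2π·8510 = 5.347e+04 rad/s.
Step 2 — Component impedances:
  Z1: Z = jωL = j·5.347e+04·0.00147 = 0 + j78.6 Ω
  Z2: Z = jωL = j·5.347e+04·0.005 = 0 + j267.3 Ω
  Z3: Z = jωL = j·5.347e+04·0.00132 = 0 + j70.58 Ω
Step 3 — With the output port shorted to ground, the output series arm Z2 runs from the junction to ground; the shunt arm Z3 also runs from the junction to ground. They appear in parallel: Z3 || Z2 = 0 + j55.84 Ω.
Step 4 — Series with input arm Z1: Z_in = Z1 + (Z3 || Z2) = 0 + j134.4 Ω = 134.4∠90.0° Ω.
Step 5 — Source phasor: V = 72∠-45.0° V = 50.91 - j50.91 V.
Step 6 — Current: I = V / Z = -0.3787 - j0.3787 A = 0.5356∠-135.0° A.
Step 7 — Complex power: S = V·I* = 0 + j38.56 VA.
Step 8 — Real power: P = Re(S) = 0 W.
Step 9 — Reactive power: Q = Im(S) = 38.56 VAR.
Step 10 — Apparent power: |S| = 38.56 VA.
Step 11 — Power factor: PF = P/|S| = 0 (lagging).

(a) P = 0 W  (b) Q = 38.56 VAR  (c) S = 38.56 VA  (d) PF = 0 (lagging)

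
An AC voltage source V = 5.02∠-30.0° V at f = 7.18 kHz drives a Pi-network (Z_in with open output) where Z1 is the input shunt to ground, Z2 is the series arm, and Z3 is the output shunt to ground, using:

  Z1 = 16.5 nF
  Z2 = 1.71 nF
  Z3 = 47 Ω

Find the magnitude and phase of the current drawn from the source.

Step 1 — Angular frequency: ω = 2π·f = 2π·7180 = 4.511e+04 rad/s.
Step 2 — Component impedances:
  Z1: Z = 1/(jωC) = -j/(ω·C) = 0 - j1343 Ω
  Z2: Z = 1/(jωC) = -j/(ω·C) = 0 - j1.296e+04 Ω
  Z3: Z = R = 47 Ω
Step 3 — With open output, the series arm Z2 and the output shunt Z3 appear in series to ground: Z2 + Z3 = 47 - j1.296e+04 Ω.
Step 4 — Parallel with input shunt Z1: Z_in = Z1 || (Z2 + Z3) = 0.4144 - j1217 Ω = 1217∠-90.0° Ω.
Step 5 — Source phasor: V = 5.02∠-30.0° V = 4.347 - j2.51 V.
Step 6 — Ohm's law: I = V / Z_total = (4.347 - j2.51) / (0.4144 - j1217) = 0.002063 + j0.003571 A.
Step 7 — Convert to polar: |I| = 0.004124 A, ∠I = 60.0°.

I = 0.004124∠60.0° A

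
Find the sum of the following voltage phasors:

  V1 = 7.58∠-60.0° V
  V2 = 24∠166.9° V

Step 1 — Convert each phasor to rectangular form:
  V1 = 7.58·(cos(-60.0°) + j·sin(-60.0°)) = 3.79 - j6.564 V
  V2 = 24·(cos(166.9°) + j·sin(166.9°)) = -23.38 + j5.44 V
Step 2 — Sum components: V_total = -19.59 - j1.125 V.
Step 3 — Convert to polar: |V_total| = 19.62 V, ∠V_total = -176.7°.

V_total = 19.62∠-176.7° V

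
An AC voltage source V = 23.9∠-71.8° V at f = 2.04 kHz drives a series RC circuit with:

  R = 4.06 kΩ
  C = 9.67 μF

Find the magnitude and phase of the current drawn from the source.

Step 1 — Angular frequency: ω = 2π·f = 2π·2040 = 1.282e+04 rad/s.
Step 2 — Component impedances:
  R: Z = R = 4060 Ω
  C: Z = 1/(jωC) = -j/(ω·C) = 0 - j8.068 Ω
Step 3 — Series combination: Z_total = R + C = 4060 - j8.068 Ω = 4060∠-0.1° Ω.
Step 4 — Source phasor: V = 23.9∠-71.8° V = 7.465 - j22.7 V.
Step 5 — Ohm's law: I = V / Z_total = (7.465 - j22.7) / (4060 - j8.068) = 0.00185 - j0.005589 A.
Step 6 — Convert to polar: |I| = 0.005887 A, ∠I = -71.7°.

I = 0.005887∠-71.7° A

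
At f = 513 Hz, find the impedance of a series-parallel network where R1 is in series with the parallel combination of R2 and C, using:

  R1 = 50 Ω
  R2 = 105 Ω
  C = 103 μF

Step 1 — Angular frequency: ω = 2π·f = 2π·513 = 3223 rad/s.
Step 2 — Component impedances:
  R1: Z = R = 50 Ω
  R2: Z = R = 105 Ω
  C: Z = 1/(jωC) = -j/(ω·C) = 0 - j3.012 Ω
Step 3 — Parallel branch: R2 || C = 1/(1/R2 + 1/C) = 0.08633 - j3.01 Ω.
Step 4 — Series with R1: Z_total = R1 + (R2 || C) = 50.09 - j3.01 Ω = 50.18∠-3.4° Ω.

Z = 50.09 - j3.01 Ω = 50.18∠-3.4° Ω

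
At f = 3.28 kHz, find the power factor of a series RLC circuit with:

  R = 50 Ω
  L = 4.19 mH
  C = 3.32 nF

Step 1 — Angular frequency: ω = 2π·f = 2π·3280 = 2.061e+04 rad/s.
Step 2 — Component impedances:
  R: Z = R = 50 Ω
  L: Z = jωL = j·2.061e+04·0.00419 = 0 + j86.35 Ω
  C: Z = 1/(jωC) = -j/(ω·C) = 0 - j1.462e+04 Ω
Step 3 — Series combination: Z_total = R + L + C = 50 - j1.453e+04 Ω = 1.453e+04∠-89.8° Ω.
Step 4 — Power factor: PF = cos(φ) = Re(Z)/|Z| = 50/1.453e+04 = 0.003441.
Step 5 — Type: Im(Z) = -1.453e+04 ⇒ leading (phase φ = -89.8°).

PF = 0.003441 (leading, φ = -89.8°)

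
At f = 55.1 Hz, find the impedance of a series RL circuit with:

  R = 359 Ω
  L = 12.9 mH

Step 1 — Angular frequency: ω = 2π·f = 2π·55.1 = 346.2 rad/s.
Step 2 — Component impedances:
  R: Z = R = 359 Ω
  L: Z = jωL = j·346.2·0.0129 = 0 + j4.466 Ω
Step 3 — Series combination: Z_total = R + L = 359 + j4.466 Ω = 359∠0.7° Ω.

Z = 359 + j4.466 Ω = 359∠0.7° Ω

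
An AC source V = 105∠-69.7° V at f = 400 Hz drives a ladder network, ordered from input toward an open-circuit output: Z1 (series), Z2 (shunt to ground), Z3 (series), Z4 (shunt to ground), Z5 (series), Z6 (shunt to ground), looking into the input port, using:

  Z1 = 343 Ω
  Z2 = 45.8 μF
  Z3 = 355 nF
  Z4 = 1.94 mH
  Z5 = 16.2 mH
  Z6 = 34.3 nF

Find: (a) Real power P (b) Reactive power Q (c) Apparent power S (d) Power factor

Step 1 — Angular frequency: ω = 2π·f = 2π·400 = 2513 rad/s.
Step 2 — Component impedances:
  Z1: Z = R = 343 Ω
  Z2: Z = 1/(jωC) = -j/(ω·C) = 0 - j8.687 Ω
  Z3: Z = 1/(jωC) = -j/(ω·C) = 0 - j1121 Ω
  Z4: Z = jωL = j·2513·0.00194 = 0 + j4.876 Ω
  Z5: Z = jωL = j·2513·0.0162 = 0 + j40.72 Ω
  Z6: Z = 1/(jωC) = -j/(ω·C) = 0 - j1.16e+04 Ω
Step 3 — Ladder network (open output): work backward from the far end, alternating series and parallel combinations. Z_in = 343 - j8.62 Ω = 343.1∠-1.4° Ω.
Step 4 — Source phasor: V = 105∠-69.7° V = 36.43 - j98.48 V.
Step 5 — Current: I = V / Z = 0.1133 - j0.2843 A = 0.306∠-68.3° A.
Step 6 — Complex power: S = V·I* = 32.12 - j0.8073 VA.
Step 7 — Real power: P = Re(S) = 32.12 W.
Step 8 — Reactive power: Q = Im(S) = -0.8073 VAR.
Step 9 — Apparent power: |S| = 32.13 VA.
Step 10 — Power factor: PF = P/|S| = 0.9997 (leading).

(a) P = 32.12 W  (b) Q = -0.8073 VAR  (c) S = 32.13 VA  (d) PF = 0.9997 (leading)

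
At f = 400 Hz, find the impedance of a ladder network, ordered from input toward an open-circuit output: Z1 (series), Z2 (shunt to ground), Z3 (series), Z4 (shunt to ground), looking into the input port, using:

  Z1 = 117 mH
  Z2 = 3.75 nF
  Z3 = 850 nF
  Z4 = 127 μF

Step 1 — Angular frequency: ω = 2π·f = 2π·400 = 2513 rad/s.
Step 2 — Component impedances:
  Z1: Z = jωL = j·2513·0.117 = 0 + j294.1 Ω
  Z2: Z = 1/(jωC) = -j/(ω·C) = 0 - j1.061e+05 Ω
  Z3: Z = 1/(jωC) = -j/(ω·C) = 0 - j468.1 Ω
  Z4: Z = 1/(jωC) = -j/(ω·C) = 0 - j3.133 Ω
Step 3 — Ladder network (open output): work backward from the far end, alternating series and parallel combinations. Z_in = 0 - j175.1 Ω = 175.1∠-90.0° Ω.

Z = 0 - j175.1 Ω = 175.1∠-90.0° Ω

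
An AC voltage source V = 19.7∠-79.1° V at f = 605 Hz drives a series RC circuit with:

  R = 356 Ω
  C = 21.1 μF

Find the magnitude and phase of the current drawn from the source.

Step 1 — Angular frequency: ω = 2π·f = 2π·605 = 3801 rad/s.
Step 2 — Component impedances:
  R: Z = R = 356 Ω
  C: Z = 1/(jωC) = -j/(ω·C) = 0 - j12.47 Ω
Step 3 — Series combination: Z_total = R + C = 356 - j12.47 Ω = 356.2∠-2.0° Ω.
Step 4 — Source phasor: V = 19.7∠-79.1° V = 3.725 - j19.34 V.
Step 5 — Ohm's law: I = V / Z_total = (3.725 - j19.34) / (356 - j12.47) = 0.01235 - j0.05391 A.
Step 6 — Convert to polar: |I| = 0.0553 A, ∠I = -77.1°.

I = 0.0553∠-77.1° A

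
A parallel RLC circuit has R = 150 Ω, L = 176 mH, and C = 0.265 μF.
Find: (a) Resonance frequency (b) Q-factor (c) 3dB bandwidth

Step 1 — Resonance: ω₀ = 1/√(LC) = 1/√(0.176·2.65e-07) = 4630 rad/s.
Step 2 — f₀ = ω₀/(2π) = 737 Hz.
Step 3 — Parallel Q: Q = R/(ω₀L) = 150/(4630·0.176) = 0.1841.
Step 4 — Bandwidth: Δω = ω₀/Q = 2.516e+04 rad/s; BW = Δω/(2π) = 4004 Hz.

(a) f₀ = 737 Hz  (b) Q = 0.1841  (c) BW = 4004 Hz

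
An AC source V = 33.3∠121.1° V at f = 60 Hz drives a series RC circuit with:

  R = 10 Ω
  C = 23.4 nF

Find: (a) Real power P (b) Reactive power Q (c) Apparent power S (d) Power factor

Step 1 — Angular frequency: ω = 2π·f = 2π·60 = 377 rad/s.
Step 2 — Component impedances:
  R: Z = R = 10 Ω
  C: Z = 1/(jωC) = -j/(ω·C) = 0 - j1.134e+05 Ω
Step 3 — Series combination: Z_total = R + C = 10 - j1.134e+05 Ω = 1.134e+05∠-90.0° Ω.
Step 4 — Source phasor: V = 33.3∠121.1° V = -17.2 + j28.51 V.
Step 5 — Current: I = V / Z = -0.0002515 - j0.0001517 A = 0.0002938∠-148.9° A.
Step 6 — Complex power: S = V·I* = 8.629e-07 - j0.009782 VA.
Step 7 — Real power: P = Re(S) = 8.629e-07 W.
Step 8 — Reactive power: Q = Im(S) = -0.009782 VAR.
Step 9 — Apparent power: |S| = 0.009782 VA.
Step 10 — Power factor: PF = P/|S| = 8.822e-05 (leading).

(a) P = 8.629e-07 W  (b) Q = -0.009782 VAR  (c) S = 0.009782 VA  (d) PF = 8.822e-05 (leading)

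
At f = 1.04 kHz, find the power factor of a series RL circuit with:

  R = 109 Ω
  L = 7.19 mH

Step 1 — Angular frequency: ω = 2π·f = 2π·1040 = 6535 rad/s.
Step 2 — Component impedances:
  R: Z = R = 109 Ω
  L: Z = jωL = j·6535·0.00719 = 0 + j46.98 Ω
Step 3 — Series combination: Z_total = R + L = 109 + j46.98 Ω = 118.7∠23.3° Ω.
Step 4 — Power factor: PF = cos(φ) = Re(Z)/|Z| = 109/118.7 = 0.9183.
Step 5 — Type: Im(Z) = 46.98 ⇒ lagging (phase φ = 23.3°).

PF = 0.9183 (lagging, φ = 23.3°)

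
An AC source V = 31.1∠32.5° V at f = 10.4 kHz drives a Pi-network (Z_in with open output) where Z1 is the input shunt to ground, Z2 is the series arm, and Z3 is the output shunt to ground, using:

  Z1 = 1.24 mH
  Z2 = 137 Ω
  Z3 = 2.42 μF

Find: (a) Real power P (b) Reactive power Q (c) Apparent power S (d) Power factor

Step 1 — Angular frequency: ω = 2π·f = 2π·1.04e+04 = 6.535e+04 rad/s.
Step 2 — Component impedances:
  Z1: Z = jωL = j·6.535e+04·0.00124 = 0 + j81.03 Ω
  Z2: Z = R = 137 Ω
  Z3: Z = 1/(jωC) = -j/(ω·C) = 0 - j6.324 Ω
Step 3 — With open output, the series arm Z2 and the output shunt Z3 appear in series to ground: Z2 + Z3 = 137 - j6.324 Ω.
Step 4 — Parallel with input shunt Z1: Z_in = Z1 || (Z2 + Z3) = 36.94 + j60.89 Ω = 71.21∠58.8° Ω.
Step 5 — Source phasor: V = 31.1∠32.5° V = 26.23 + j16.71 V.
Step 6 — Current: I = V / Z = 0.3917 - j0.1932 A = 0.4367∠-26.3° A.
Step 7 — Complex power: S = V·I* = 7.045 + j11.61 VA.
Step 8 — Real power: P = Re(S) = 7.045 W.
Step 9 — Reactive power: Q = Im(S) = 11.61 VAR.
Step 10 — Apparent power: |S| = 13.58 VA.
Step 11 — Power factor: PF = P/|S| = 0.5187 (lagging).

(a) P = 7.045 W  (b) Q = 11.61 VAR  (c) S = 13.58 VA  (d) PF = 0.5187 (lagging)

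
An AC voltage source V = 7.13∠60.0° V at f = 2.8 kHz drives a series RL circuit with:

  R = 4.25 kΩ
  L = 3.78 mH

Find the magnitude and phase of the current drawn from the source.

Step 1 — Angular frequency: ω = 2π·f = 2π·2800 = 1.759e+04 rad/s.
Step 2 — Component impedances:
  R: Z = R = 4250 Ω
  L: Z = jωL = j·1.759e+04·0.00378 = 0 + j66.5 Ω
Step 3 — Series combination: Z_total = R + L = 4250 + j66.5 Ω = 4251∠0.9° Ω.
Step 4 — Source phasor: V = 7.13∠60.0° V = 3.565 + j6.175 V.
Step 5 — Ohm's law: I = V / Z_total = (3.565 + j6.175) / (4250 + j66.5) = 0.0008613 + j0.001439 A.
Step 6 — Convert to polar: |I| = 0.001677 A, ∠I = 59.1°.

I = 0.001677∠59.1° A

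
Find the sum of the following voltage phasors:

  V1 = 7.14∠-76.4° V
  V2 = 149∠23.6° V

Step 1 — Convert each phasor to rectangular form:
  V1 = 7.14·(cos(-76.4°) + j·sin(-76.4°)) = 1.679 - j6.94 V
  V2 = 149·(cos(23.6°) + j·sin(23.6°)) = 136.5 + j59.65 V
Step 2 — Sum components: V_total = 138.2 + j52.71 V.
Step 3 — Convert to polar: |V_total| = 147.9 V, ∠V_total = 20.9°.

V_total = 147.9∠20.9° V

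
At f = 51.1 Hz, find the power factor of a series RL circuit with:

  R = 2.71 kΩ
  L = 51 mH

Step 1 — Angular frequency: ω = 2π·f = 2π·51.1 = 321.1 rad/s.
Step 2 — Component impedances:
  R: Z = R = 2710 Ω
  L: Z = jωL = j·321.1·0.051 = 0 + j16.37 Ω
Step 3 — Series combination: Z_total = R + L = 2710 + j16.37 Ω = 2710∠0.3° Ω.
Step 4 — Power factor: PF = cos(φ) = Re(Z)/|Z| = 2710/2710 = 1.
Step 5 — Type: Im(Z) = 16.37 ⇒ lagging (phase φ = 0.3°).

PF = 1 (lagging, φ = 0.3°)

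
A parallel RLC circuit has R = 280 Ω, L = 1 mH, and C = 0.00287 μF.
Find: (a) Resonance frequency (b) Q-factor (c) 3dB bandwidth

Step 1 — Resonance: ω₀ = 1/√(LC) = 1/√(0.001·2.87e-09) = 5.903e+05 rad/s.
Step 2 — f₀ = ω₀/(2π) = 9.395e+04 Hz.
Step 3 — Parallel Q: Q = R/(ω₀L) = 280/(5.903e+05·0.001) = 0.4744.
Step 4 — Bandwidth: Δω = ω₀/Q = 1.244e+06 rad/s; BW = Δω/(2π) = 1.981e+05 Hz.

(a) f₀ = 9.395e+04 Hz  (b) Q = 0.4744  (c) BW = 1.981e+05 Hz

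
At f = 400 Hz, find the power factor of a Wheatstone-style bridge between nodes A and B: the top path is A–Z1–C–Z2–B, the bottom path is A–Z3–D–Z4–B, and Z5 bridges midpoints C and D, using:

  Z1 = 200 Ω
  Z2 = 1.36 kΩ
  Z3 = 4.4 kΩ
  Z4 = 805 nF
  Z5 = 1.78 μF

Step 1 — Angular frequency: ω = 2π·f = 2π·400 = 2513 rad/s.
Step 2 — Component impedances:
  Z1: Z = R = 200 Ω
  Z2: Z = R = 1360 Ω
  Z3: Z = R = 4400 Ω
  Z4: Z = 1/(jωC) = -j/(ω·C) = 0 - j494.3 Ω
  Z5: Z = 1/(jωC) = -j/(ω·C) = 0 - j223.5 Ω
Step 3 — Bridge requires nodal analysis (the Z5 bridge couples midpoints C and D, so the two paths cannot be reduced to a simple series/parallel combination). Setting node B to ground and injecting 1 A at node A, the 3-node admittance system at A, C, D solves to V_A = Z_AB = 483.5 - j539.9 Ω = 724.8∠-48.2° Ω.
Step 4 — Power factor: PF = cos(φ) = Re(Z)/|Z| = 483.5/724.8 = 0.6671.
Step 5 — Type: Im(Z) = -539.9 ⇒ leading (phase φ = -48.2°).

PF = 0.6671 (leading, φ = -48.2°)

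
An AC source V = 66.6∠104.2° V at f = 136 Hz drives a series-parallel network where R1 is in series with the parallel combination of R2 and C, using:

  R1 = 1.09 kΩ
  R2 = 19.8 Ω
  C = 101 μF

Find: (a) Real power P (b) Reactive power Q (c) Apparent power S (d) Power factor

Step 1 — Angular frequency: ω = 2π·f = 2π·136 = 854.5 rad/s.
Step 2 — Component impedances:
  R1: Z = R = 1090 Ω
  R2: Z = R = 19.8 Ω
  C: Z = 1/(jωC) = -j/(ω·C) = 0 - j11.59 Ω
Step 3 — Parallel branch: R2 || C = 1/(1/R2 + 1/C) = 5.051 - j8.631 Ω.
Step 4 — Series with R1: Z_total = R1 + (R2 || C) = 1095 - j8.631 Ω = 1095∠-0.5° Ω.
Step 5 — Source phasor: V = 66.6∠104.2° V = -16.34 + j64.57 V.
Step 6 — Current: I = V / Z = -0.01538 + j0.05884 A = 0.06082∠104.7° A.
Step 7 — Complex power: S = V·I* = 4.05 - j0.03192 VA.
Step 8 — Real power: P = Re(S) = 4.05 W.
Step 9 — Reactive power: Q = Im(S) = -0.03192 VAR.
Step 10 — Apparent power: |S| = 4.05 VA.
Step 11 — Power factor: PF = P/|S| = 1 (leading).

(a) P = 4.05 W  (b) Q = -0.03192 VAR  (c) S = 4.05 VA  (d) PF = 1 (leading)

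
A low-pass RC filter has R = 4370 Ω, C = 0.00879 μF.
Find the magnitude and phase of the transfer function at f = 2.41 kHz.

Step 1 — Angular frequency: ω = 2π·2410 = 1.514e+04 rad/s.
Step 2 — Transfer function: H(jω) = 1/(1 + jωRC).
Step 3 — Denominator: 1 + jωRC = 1 + j·1.514e+04·4370·8.79e-09 = 1 + j0.5817.
Step 4 — H = 0.7472 - j0.4346.
Step 5 — Magnitude: |H| = 0.8644 (-1.3 dB); phase: φ = -30.2°.

|H| = 0.8644 (-1.3 dB), φ = -30.2°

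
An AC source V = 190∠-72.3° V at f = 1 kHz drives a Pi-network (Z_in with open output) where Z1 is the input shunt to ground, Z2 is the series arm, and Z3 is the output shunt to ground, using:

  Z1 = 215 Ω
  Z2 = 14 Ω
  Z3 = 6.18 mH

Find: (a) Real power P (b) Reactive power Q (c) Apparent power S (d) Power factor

Step 1 — Angular frequency: ω = 2π·f = 2π·1000 = 6283 rad/s.
Step 2 — Component impedances:
  Z1: Z = R = 215 Ω
  Z2: Z = R = 14 Ω
  Z3: Z = jωL = j·6283·0.00618 = 0 + j38.83 Ω
Step 3 — With open output, the series arm Z2 and the output shunt Z3 appear in series to ground: Z2 + Z3 = 14 + j38.83 Ω.
Step 4 — Parallel with input shunt Z1: Z_in = Z1 || (Z2 + Z3) = 18.79 + j33.27 Ω = 38.21∠60.5° Ω.
Step 5 — Source phasor: V = 190∠-72.3° V = 57.77 - j181 V.
Step 6 — Current: I = V / Z = -3.382 - j3.646 A = 4.973∠-132.8° A.
Step 7 — Complex power: S = V·I* = 464.5 + j822.7 VA.
Step 8 — Real power: P = Re(S) = 464.5 W.
Step 9 — Reactive power: Q = Im(S) = 822.7 VAR.
Step 10 — Apparent power: |S| = 944.8 VA.
Step 11 — Power factor: PF = P/|S| = 0.4917 (lagging).

(a) P = 464.5 W  (b) Q = 822.7 VAR  (c) S = 944.8 VA  (d) PF = 0.4917 (lagging)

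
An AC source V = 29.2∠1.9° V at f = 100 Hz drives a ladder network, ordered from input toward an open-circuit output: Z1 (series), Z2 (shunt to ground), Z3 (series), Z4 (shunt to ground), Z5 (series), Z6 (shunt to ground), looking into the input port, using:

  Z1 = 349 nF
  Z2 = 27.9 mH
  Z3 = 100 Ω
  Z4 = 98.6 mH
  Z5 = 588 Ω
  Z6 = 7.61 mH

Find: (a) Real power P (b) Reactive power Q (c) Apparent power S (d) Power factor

Step 1 — Angular frequency: ω = 2π·f = 2π·100 = 628.3 rad/s.
Step 2 — Component impedances:
  Z1: Z = 1/(jωC) = -j/(ω·C) = 0 - j4560 Ω
  Z2: Z = jωL = j·628.3·0.0279 = 0 + j17.53 Ω
  Z3: Z = R = 100 Ω
  Z4: Z = jωL = j·628.3·0.0986 = 0 + j61.95 Ω
  Z5: Z = R = 588 Ω
  Z6: Z = jωL = j·628.3·0.00761 = 0 + j4.782 Ω
Step 3 — Ladder network (open output): work backward from the far end, alternating series and parallel combinations. Z_in = 1.866 - j4544 Ω = 4544∠-90.0° Ω.
Step 4 — Source phasor: V = 29.2∠1.9° V = 29.18 + j0.9681 V.
Step 5 — Current: I = V / Z = -0.0002104 + j0.006422 A = 0.006426∠91.9° A.
Step 6 — Complex power: S = V·I* = 7.704e-05 - j0.1876 VA.
Step 7 — Real power: P = Re(S) = 7.704e-05 W.
Step 8 — Reactive power: Q = Im(S) = -0.1876 VAR.
Step 9 — Apparent power: |S| = 0.1876 VA.
Step 10 — Power factor: PF = P/|S| = 0.0004106 (leading).

(a) P = 7.704e-05 W  (b) Q = -0.1876 VAR  (c) S = 0.1876 VA  (d) PF = 0.0004106 (leading)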